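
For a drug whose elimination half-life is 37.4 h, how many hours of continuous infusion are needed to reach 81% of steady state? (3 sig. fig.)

k = ln 2 / 37.4 = 0.01853 h⁻¹
f = 1 − e^(−kt)  ⇒  t = −ln(1 − f) / k
t = −ln(1 − 0.81) / 0.01853 = 1.661 / 0.01853 ≈ 89.6 hours

89.6 hours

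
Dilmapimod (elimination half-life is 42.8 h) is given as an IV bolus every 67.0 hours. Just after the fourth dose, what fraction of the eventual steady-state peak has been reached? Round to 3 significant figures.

0.987

k = ln 2 / 42.8 = 0.01620 h⁻¹
f_n = 1 − e^(−nkτ) = 1 − e^(−4 × 0.01620 × 67.0) = 1 − e^(−4.340) = 1 − 0.01303 ≈ 0.987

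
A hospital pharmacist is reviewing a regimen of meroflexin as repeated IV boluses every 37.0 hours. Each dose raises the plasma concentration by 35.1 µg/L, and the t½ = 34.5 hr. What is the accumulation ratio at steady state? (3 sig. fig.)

k = ln 2 / 34.5 = 0.02009 hr⁻¹
Fraction remaining after one interval: e^(−kτ) = e^(−0.02009 × 37.0) = 0.4755
R = 1 / (1 − 0.4755) = 1 / 0.5245 ≈ 1.91

1.91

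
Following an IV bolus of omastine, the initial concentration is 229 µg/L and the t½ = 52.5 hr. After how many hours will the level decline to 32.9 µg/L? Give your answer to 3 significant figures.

k = ln 2 / 52.5 = 0.01320 hr⁻¹
C(t) = C₀ e^(−kt)  ⇒  t = ln(C₀/C) / k
t = ln(229/32.9) / 0.01320 = 1.940 / 0.01320 ≈ 147 hours

147 hours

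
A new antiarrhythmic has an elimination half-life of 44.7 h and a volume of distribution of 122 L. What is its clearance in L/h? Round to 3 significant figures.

1.89 L/h

k = ln 2 / t½ = ln 2 / 44.7 = 0.01551 h⁻¹
CL = k · V = 0.01551 × 122 ≈ 1.89 L/h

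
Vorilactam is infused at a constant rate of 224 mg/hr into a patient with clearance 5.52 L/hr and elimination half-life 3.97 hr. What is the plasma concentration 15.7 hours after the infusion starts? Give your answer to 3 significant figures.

Css = rate / CL = 224 / 5.52 = 40.58 mg/L
k = ln 2 / 3.97 = 0.1746 hr⁻¹
C(t) = Css (1 − e^(−kt)) = 40.58 × (1 − e^(−2.741)) = 40.58 × 0.9355 ≈ 38.0 mg/L

38.0 mg/L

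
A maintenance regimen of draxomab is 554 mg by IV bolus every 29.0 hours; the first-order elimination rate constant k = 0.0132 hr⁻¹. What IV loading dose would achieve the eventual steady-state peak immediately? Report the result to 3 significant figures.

1740 mg

Accumulation ratio R = 1 / (1 − e^(−kτ)) = 1 / (1 − e^(−0.01320×29.0)) = 1 / (1 − 0.6819) = 3.144
Loading dose = maintenance dose × R = 554 × 3.144 ≈ 1740 mg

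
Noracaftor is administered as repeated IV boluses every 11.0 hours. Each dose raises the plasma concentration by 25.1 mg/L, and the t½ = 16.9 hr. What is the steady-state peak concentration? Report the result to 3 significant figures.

k = ln 2 / 16.9 = 0.04101 hr⁻¹
Fraction remaining after one interval: e^(−kτ) = e^(−0.04101 × 11.0) = 0.6369
R = 1 / (1 − 0.6369) = 2.754
Css,max = 25.1 × 2.754 ≈ 69.1 mg/L

69.1 mg/L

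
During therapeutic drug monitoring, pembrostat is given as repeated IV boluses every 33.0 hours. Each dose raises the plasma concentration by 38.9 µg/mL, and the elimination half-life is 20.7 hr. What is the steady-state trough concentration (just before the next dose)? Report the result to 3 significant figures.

k = ln 2 / 20.7 = 0.03349 hr⁻¹
Fraction remaining after one interval: e^(−kτ) = e^(−0.03349 × 33.0) = 0.3312
R = 1 / (1 − 0.3312) = 1.495
Css,max = 38.9 × 1.495 = 58.16 µg/mL
Css,min = Css,max × e^(−kτ) = 58.16 × 0.3312 ≈ 19.3 µg/mL

19.3 µg/mL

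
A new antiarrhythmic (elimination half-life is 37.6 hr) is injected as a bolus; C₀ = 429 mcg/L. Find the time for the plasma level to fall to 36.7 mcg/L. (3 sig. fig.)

133 hours

k = ln 2 / 37.6 = 0.01843 hr⁻¹
C(t) = C₀ e^(−kt)  ⇒  t = ln(C₀/C) / k
t = ln(429/36.7) / 0.01843 = 2.459 / 0.01843 ≈ 133 hours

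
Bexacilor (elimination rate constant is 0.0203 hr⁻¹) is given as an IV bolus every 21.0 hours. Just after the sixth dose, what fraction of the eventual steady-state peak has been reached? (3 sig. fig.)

f_n = 1 − e^(−nkτ) = 1 − e^(−6 × 0.02030 × 21.0) = 1 − e^(−2.558) = 1 − 0.07747 ≈ 0.923

0.923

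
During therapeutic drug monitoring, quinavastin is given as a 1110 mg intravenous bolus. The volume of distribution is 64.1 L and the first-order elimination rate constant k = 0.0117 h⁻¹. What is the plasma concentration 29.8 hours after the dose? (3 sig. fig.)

C₀ = dose / V = 1110 / 64.1 = 17.32 mg/L
C(t) = C₀ e^(−kt) = 17.32 × e^(−0.01170 × 29.8) = 17.32 × e^(−0.3487) = 17.32 × 0.7056 ≈ 12.2 mg/L

12.2 mg/L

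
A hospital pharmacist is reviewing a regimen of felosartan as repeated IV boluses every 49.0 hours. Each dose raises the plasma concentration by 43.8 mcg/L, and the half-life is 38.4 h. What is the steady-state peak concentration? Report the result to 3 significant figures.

k = ln 2 / 38.4 = 0.01805 h⁻¹
Fraction remaining after one interval: e^(−kτ) = e^(−0.01805 × 49.0) = 0.4129
R = 1 / (1 − 0.4129) = 1.703
Css,max = 43.8 × 1.703 ≈ 74.6 mcg/L

74.6 mcg/L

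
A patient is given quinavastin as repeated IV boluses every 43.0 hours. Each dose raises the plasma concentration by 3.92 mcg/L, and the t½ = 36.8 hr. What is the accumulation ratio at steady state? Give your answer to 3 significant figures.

k = ln 2 / 36.8 = 0.01884 hr⁻¹
Fraction remaining after one interval: e^(−kτ) = e^(−0.01884 × 43.0) = 0.4449
R = 1 / (1 − 0.4449) = 1 / 0.5551 ≈ 1.80

1.80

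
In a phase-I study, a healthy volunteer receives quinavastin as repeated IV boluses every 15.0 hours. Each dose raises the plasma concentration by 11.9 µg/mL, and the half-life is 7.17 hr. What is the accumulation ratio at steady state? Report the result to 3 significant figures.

k = ln 2 / 7.17 = 0.09667 hr⁻¹
Fraction remaining after one interval: e^(−kτ) = e^(−0.09667 × 15.0) = 0.2345
R = 1 / (1 − 0.2345) = 1 / 0.7655 ≈ 1.31

1.31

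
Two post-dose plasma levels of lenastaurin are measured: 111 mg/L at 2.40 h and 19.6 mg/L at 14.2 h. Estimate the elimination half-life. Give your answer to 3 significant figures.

4.72 hours

k = ln(C₁/C₂) / (t₂ − t₁) = ln(111/19.6) / (14.2 − 2.40)
  = 1.734 / 11.80 = 0.1469 h⁻¹
t½ = ln 2 / k = ln 2 / 0.1469 ≈ 4.72 hours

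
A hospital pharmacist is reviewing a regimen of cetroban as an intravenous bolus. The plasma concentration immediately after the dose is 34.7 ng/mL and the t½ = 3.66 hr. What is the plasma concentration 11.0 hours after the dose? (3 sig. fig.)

4.32 ng/mL

k = ln 2 / 3.66 = 0.1894 hr⁻¹
C(t) = C₀ e^(−kt) = 34.7 × e^(−0.1894 × 11.0) = 34.7 × e^(−2.083) = 34.7 × 0.1245 ≈ 4.32 ng/mL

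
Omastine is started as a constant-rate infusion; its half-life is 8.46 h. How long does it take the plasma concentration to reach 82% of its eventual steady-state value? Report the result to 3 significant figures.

20.9 hours

k = ln 2 / 8.46 = 0.08193 h⁻¹
f = 1 − e^(−kt)  ⇒  t = −ln(1 − f) / k
t = −ln(1 − 0.82) / 0.08193 = 1.715 / 0.08193 ≈ 20.9 hours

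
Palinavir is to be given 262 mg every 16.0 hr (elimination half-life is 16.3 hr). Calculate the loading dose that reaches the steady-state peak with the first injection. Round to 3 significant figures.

k = ln 2 / 16.3 = 0.04252 hr⁻¹
Accumulation ratio R = 1 / (1 − e^(−kτ)) = 1 / (1 − e^(−0.04252×16.0)) = 1 / (1 − 0.5064) = 2.026
Loading dose = maintenance dose × R = 262 × 2.026 ≈ 531 mg

531 mg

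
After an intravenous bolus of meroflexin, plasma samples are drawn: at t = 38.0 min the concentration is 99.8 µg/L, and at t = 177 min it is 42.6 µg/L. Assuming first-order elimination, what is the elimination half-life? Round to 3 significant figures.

113 minutes

k = ln(C₁/C₂) / (t₂ − t₁) = ln(99.8/42.6) / (177 − 38.0)
  = 0.8513 / 139.0 = 0.006125 min⁻¹
t½ = ln 2 / k = ln 2 / 0.006125 ≈ 113 minutes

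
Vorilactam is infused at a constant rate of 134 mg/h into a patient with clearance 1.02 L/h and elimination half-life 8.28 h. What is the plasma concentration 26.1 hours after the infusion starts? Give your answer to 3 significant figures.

117 µg/mL

Css = rate / CL = 134 / 1.02 = 131.4 µg/mL
k = ln 2 / 8.28 = 0.08371 h⁻¹
C(t) = Css (1 − e^(−kt)) = 131.4 × (1 − e^(−2.185)) = 131.4 × 0.8875 ≈ 117 µg/mL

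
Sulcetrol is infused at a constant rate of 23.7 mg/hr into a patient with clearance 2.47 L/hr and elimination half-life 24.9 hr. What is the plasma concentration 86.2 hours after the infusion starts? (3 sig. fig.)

8.72 mg/L

Css = rate / CL = 23.7 / 2.47 = 9.595 mg/L
k = ln 2 / 24.9 = 0.02784 hr⁻¹
C(t) = Css (1 − e^(−kt)) = 9.595 × (1 − e^(−2.400)) = 9.595 × 0.9092 ≈ 8.72 mg/L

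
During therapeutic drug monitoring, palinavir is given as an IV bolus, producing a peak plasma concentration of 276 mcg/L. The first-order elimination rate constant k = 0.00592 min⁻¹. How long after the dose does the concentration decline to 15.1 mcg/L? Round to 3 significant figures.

491 minutes

C(t) = C₀ e^(−kt)  ⇒  t = ln(C₀/C) / k
t = ln(276/15.1) / 0.005920 = 2.906 / 0.005920 ≈ 491 minutes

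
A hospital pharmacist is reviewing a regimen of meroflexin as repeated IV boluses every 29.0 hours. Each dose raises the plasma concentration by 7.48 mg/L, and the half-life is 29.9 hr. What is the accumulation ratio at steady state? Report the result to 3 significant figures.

k = ln 2 / 29.9 = 0.02318 hr⁻¹
Fraction remaining after one interval: e^(−kτ) = e^(−0.02318 × 29.0) = 0.5105
R = 1 / (1 − 0.5105) = 1 / 0.4895 ≈ 2.04

2.04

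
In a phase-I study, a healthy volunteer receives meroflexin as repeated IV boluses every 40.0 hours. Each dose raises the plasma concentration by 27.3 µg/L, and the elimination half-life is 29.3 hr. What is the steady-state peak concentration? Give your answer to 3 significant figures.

44.6 µg/L

k = ln 2 / 29.3 = 0.02366 hr⁻¹
Fraction remaining after one interval: e^(−kτ) = e^(−0.02366 × 40.0) = 0.3882
R = 1 / (1 − 0.3882) = 1.634
Css,max = 27.3 × 1.634 ≈ 44.6 µg/L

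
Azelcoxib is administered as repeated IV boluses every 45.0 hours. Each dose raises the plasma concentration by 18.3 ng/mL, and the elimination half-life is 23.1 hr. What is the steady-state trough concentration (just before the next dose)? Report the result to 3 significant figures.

k = ln 2 / 23.1 = 0.03001 hr⁻¹
Fraction remaining after one interval: e^(−kτ) = e^(−0.03001 × 45.0) = 0.2592
R = 1 / (1 − 0.2592) = 1.350
Css,max = 18.3 × 1.350 = 24.70 ng/mL
Css,min = Css,max × e^(−kτ) = 24.70 × 0.2592 ≈ 6.40 ng/mL

6.40 ng/mL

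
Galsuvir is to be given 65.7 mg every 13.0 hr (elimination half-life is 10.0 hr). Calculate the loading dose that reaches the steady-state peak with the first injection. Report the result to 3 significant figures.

111 mg

k = ln 2 / 10.0 = 0.06931 hr⁻¹
Accumulation ratio R = 1 / (1 − e^(−kτ)) = 1 / (1 − e^(−0.06931×13.0)) = 1 / (1 − 0.4061) = 1.684
Loading dose = maintenance dose × R = 65.7 × 1.684 ≈ 111 mg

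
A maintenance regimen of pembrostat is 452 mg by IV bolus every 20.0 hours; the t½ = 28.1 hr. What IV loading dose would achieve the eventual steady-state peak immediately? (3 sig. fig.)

k = ln 2 / 28.1 = 0.02467 hr⁻¹
Accumulation ratio R = 1 / (1 − e^(−kτ)) = 1 / (1 − e^(−0.02467×20.0)) = 1 / (1 − 0.6106) = 2.568
Loading dose = maintenance dose × R = 452 × 2.568 ≈ 1160 mg

1160 mg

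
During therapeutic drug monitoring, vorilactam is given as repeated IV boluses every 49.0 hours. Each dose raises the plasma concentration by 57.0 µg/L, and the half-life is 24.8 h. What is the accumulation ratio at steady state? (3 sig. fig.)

1.34

k = ln 2 / 24.8 = 0.02795 h⁻¹
Fraction remaining after one interval: e^(−kτ) = e^(−0.02795 × 49.0) = 0.2542
R = 1 / (1 − 0.2542) = 1 / 0.7458 ≈ 1.34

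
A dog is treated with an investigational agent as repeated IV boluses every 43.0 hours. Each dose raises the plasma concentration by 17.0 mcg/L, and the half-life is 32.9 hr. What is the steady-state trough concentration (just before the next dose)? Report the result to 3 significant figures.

11.5 mcg/L

k = ln 2 / 32.9 = 0.02107 hr⁻¹
Fraction remaining after one interval: e^(−kτ) = e^(−0.02107 × 43.0) = 0.4042
R = 1 / (1 − 0.4042) = 1.678
Css,max = 17.0 × 1.678 = 28.53 mcg/L
Css,min = Css,max × e^(−kτ) = 28.53 × 0.4042 ≈ 11.5 mcg/L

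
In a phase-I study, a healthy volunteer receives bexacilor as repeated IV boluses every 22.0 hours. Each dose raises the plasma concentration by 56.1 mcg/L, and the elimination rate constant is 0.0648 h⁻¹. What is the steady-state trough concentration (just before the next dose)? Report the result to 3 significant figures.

Fraction remaining after one interval: e^(−kτ) = e^(−0.06480 × 22.0) = 0.2404
R = 1 / (1 − 0.2404) = 1.316
Css,max = 56.1 × 1.316 = 73.85 mcg/L
Css,min = Css,max × e^(−kτ) = 73.85 × 0.2404 ≈ 17.8 mcg/L

17.8 mcg/L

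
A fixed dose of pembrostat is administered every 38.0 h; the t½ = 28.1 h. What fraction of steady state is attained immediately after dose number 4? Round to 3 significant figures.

0.976

k = ln 2 / 28.1 = 0.02467 h⁻¹
f_n = 1 − e^(−nkτ) = 1 − e^(−4 × 0.02467 × 38.0) = 1 − e^(−3.749) = 1 − 0.02353 ≈ 0.976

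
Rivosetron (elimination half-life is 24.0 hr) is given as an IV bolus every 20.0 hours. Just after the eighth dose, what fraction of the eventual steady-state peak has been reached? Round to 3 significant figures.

k = ln 2 / 24.0 = 0.02888 hr⁻¹
f_n = 1 − e^(−nkτ) = 1 − e^(−8 × 0.02888 × 20.0) = 1 − e^(−4.621) = 1 − 0.009843 ≈ 0.990

0.990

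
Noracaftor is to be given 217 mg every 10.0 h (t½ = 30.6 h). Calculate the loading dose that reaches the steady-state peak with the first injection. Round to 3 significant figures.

1070 mg

k = ln 2 / 30.6 = 0.02265 h⁻¹
Accumulation ratio R = 1 / (1 − e^(−kτ)) = 1 / (1 − e^(−0.02265×10.0)) = 1 / (1 − 0.7973) = 4.934
Loading dose = maintenance dose × R = 217 × 4.934 ≈ 1070 mg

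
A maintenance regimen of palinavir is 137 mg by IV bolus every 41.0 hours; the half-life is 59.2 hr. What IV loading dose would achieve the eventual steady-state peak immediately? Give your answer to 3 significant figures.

359 mg

k = ln 2 / 59.2 = 0.01171 hr⁻¹
Accumulation ratio R = 1 / (1 − e^(−kτ)) = 1 / (1 − e^(−0.01171×41.0)) = 1 / (1 − 0.6188) = 2.623
Loading dose = maintenance dose × R = 137 × 2.623 ≈ 359 mg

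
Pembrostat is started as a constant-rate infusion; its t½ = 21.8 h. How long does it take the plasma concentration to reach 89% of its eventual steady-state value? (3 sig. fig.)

69.4 hours

k = ln 2 / 21.8 = 0.03180 h⁻¹
f = 1 − e^(−kt)  ⇒  t = −ln(1 − f) / k
t = −ln(1 − 0.89) / 0.03180 = 2.207 / 0.03180 ≈ 69.4 hours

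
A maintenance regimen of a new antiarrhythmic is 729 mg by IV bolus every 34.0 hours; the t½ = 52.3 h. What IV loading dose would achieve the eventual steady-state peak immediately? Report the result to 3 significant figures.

2010 mg

k = ln 2 / 52.3 = 0.01325 h⁻¹
Accumulation ratio R = 1 / (1 − e^(−kτ)) = 1 / (1 − e^(−0.01325×34.0)) = 1 / (1 − 0.6372) = 2.757
Loading dose = maintenance dose × R = 729 × 2.757 ≈ 2010 mg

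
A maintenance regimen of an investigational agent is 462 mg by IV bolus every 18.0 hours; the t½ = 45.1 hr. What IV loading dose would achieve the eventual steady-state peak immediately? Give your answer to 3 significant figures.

k = ln 2 / 45.1 = 0.01537 hr⁻¹
Accumulation ratio R = 1 / (1 − e^(−kτ)) = 1 / (1 − e^(−0.01537×18.0)) = 1 / (1 − 0.7583) = 4.138
Loading dose = maintenance dose × R = 462 × 4.138 ≈ 1910 mg

1910 mg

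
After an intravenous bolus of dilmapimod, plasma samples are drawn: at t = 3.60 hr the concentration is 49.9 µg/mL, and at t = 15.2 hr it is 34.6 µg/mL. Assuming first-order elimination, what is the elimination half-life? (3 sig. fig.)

k = ln(C₁/C₂) / (t₂ − t₁) = ln(49.9/34.6) / (15.2 − 3.60)
  = 0.3662 / 11.60 = 0.03157 hr⁻¹
t½ = ln 2 / k = ln 2 / 0.03157 ≈ 22.0 hours

22.0 hours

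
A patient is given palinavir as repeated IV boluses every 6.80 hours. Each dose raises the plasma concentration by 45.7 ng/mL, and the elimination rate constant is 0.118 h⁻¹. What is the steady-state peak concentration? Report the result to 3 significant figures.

Fraction remaining after one interval: e^(−kτ) = e^(−0.1180 × 6.80) = 0.4483
R = 1 / (1 − 0.4483) = 1.812
Css,max = 45.7 × 1.812 ≈ 82.8 ng/mL

82.8 ng/mL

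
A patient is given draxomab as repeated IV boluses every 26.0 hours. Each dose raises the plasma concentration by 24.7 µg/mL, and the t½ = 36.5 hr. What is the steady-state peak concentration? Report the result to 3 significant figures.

63.4 µg/mL

k = ln 2 / 36.5 = 0.01899 hr⁻¹
Fraction remaining after one interval: e^(−kτ) = e^(−0.01899 × 26.0) = 0.6103
R = 1 / (1 − 0.6103) = 2.566
Css,max = 24.7 × 2.566 ≈ 63.4 µg/mL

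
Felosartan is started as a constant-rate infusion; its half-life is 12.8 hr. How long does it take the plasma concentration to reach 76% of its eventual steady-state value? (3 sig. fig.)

k = ln 2 / 12.8 = 0.05415 hr⁻¹
f = 1 − e^(−kt)  ⇒  t = −ln(1 − f) / k
t = −ln(1 − 0.76) / 0.05415 = 1.427 / 0.05415 ≈ 26.4 hours

26.4 hours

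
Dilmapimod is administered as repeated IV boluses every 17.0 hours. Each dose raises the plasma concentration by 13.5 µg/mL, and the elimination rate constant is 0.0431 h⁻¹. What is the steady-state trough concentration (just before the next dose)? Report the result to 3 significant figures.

12.5 µg/mL

Fraction remaining after one interval: e^(−kτ) = e^(−0.04310 × 17.0) = 0.4806
R = 1 / (1 − 0.4806) = 1.925
Css,max = 13.5 × 1.925 = 25.99 µg/mL
Css,min = Css,max × e^(−kτ) = 25.99 × 0.4806 ≈ 12.5 µg/mL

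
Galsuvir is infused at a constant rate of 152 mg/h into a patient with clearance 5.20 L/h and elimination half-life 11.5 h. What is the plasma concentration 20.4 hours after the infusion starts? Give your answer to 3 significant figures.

Css = rate / CL = 152 / 5.20 = 29.23 µg/mL
k = ln 2 / 11.5 = 0.06027 h⁻¹
C(t) = Css (1 − e^(−kt)) = 29.23 × (1 − e^(−1.230)) = 29.23 × 0.7076 ≈ 20.7 µg/mL

20.7 µg/mL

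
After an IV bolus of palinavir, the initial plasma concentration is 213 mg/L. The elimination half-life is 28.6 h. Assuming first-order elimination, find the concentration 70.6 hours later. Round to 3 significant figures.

k = ln 2 / 28.6 = 0.02424 h⁻¹
70.6 h is 2.469 half-lives, so C = 213 × (1/2)^2.469 = 213 × 0.1807 ≈ 38.5 mg/L

38.5 mg/L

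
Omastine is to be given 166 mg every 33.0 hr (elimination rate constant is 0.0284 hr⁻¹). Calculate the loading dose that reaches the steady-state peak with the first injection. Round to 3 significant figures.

Accumulation ratio R = 1 / (1 − e^(−kτ)) = 1 / (1 − e^(−0.02840×33.0)) = 1 / (1 − 0.3917) = 1.644
Loading dose = maintenance dose × R = 166 × 1.644 ≈ 273 mg

273 mg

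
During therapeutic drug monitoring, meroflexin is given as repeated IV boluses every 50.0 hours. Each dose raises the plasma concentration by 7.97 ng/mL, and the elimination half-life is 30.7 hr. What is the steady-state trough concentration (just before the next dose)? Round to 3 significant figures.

k = ln 2 / 30.7 = 0.02258 hr⁻¹
Fraction remaining after one interval: e^(−kτ) = e^(−0.02258 × 50.0) = 0.3234
R = 1 / (1 − 0.3234) = 1.478
Css,max = 7.97 × 1.478 = 11.78 ng/mL
Css,min = Css,max × e^(−kτ) = 11.78 × 0.3234 ≈ 3.81 ng/mL

3.81 ng/mL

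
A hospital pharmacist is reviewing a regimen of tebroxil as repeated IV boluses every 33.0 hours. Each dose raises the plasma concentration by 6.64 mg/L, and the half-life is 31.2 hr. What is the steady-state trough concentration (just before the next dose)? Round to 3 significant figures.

6.14 mg/L

k = ln 2 / 31.2 = 0.02222 hr⁻¹
Fraction remaining after one interval: e^(−kτ) = e^(−0.02222 × 33.0) = 0.4804
R = 1 / (1 − 0.4804) = 1.925
Css,max = 6.64 × 1.925 = 12.78 mg/L
Css,min = Css,max × e^(−kτ) = 12.78 × 0.4804 ≈ 6.14 mg/L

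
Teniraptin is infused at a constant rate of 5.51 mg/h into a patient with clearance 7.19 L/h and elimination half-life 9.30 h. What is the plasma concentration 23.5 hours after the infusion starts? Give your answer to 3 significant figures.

0.633 µg/mL

Css = rate / CL = 5.51 / 7.19 = 0.7663 µg/mL
k = ln 2 / 9.30 = 0.07453 h⁻¹
C(t) = Css (1 − e^(−kt)) = 0.7663 × (1 − e^(−1.752)) = 0.7663 × 0.8265 ≈ 0.633 µg/mL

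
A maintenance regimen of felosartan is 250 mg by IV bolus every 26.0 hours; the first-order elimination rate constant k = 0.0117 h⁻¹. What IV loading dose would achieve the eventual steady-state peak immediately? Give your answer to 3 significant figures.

Accumulation ratio R = 1 / (1 − e^(−kτ)) = 1 / (1 − e^(−0.01170×26.0)) = 1 / (1 − 0.7377) = 3.813
Loading dose = maintenance dose × R = 250 × 3.813 ≈ 953 mg

953 mg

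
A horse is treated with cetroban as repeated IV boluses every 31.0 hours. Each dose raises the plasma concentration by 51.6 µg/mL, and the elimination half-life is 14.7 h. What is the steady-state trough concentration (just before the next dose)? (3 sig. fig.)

k = ln 2 / 14.7 = 0.04715 h⁻¹
Fraction remaining after one interval: e^(−kτ) = e^(−0.04715 × 31.0) = 0.2318
R = 1 / (1 − 0.2318) = 1.302
Css,max = 51.6 × 1.302 = 67.17 µg/mL
Css,min = Css,max × e^(−kτ) = 67.17 × 0.2318 ≈ 15.6 µg/mL

15.6 µg/mL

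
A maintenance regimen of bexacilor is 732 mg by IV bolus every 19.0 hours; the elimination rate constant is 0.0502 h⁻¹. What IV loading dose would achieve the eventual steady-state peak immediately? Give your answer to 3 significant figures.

Accumulation ratio R = 1 / (1 − e^(−kτ)) = 1 / (1 − e^(−0.05020×19.0)) = 1 / (1 − 0.3853) = 1.627
Loading dose = maintenance dose × R = 732 × 1.627 ≈ 1190 mg

1190 mg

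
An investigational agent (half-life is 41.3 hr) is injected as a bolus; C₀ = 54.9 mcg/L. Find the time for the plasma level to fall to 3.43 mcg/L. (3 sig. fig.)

k = ln 2 / 41.3 = 0.01678 hr⁻¹
C(t) = C₀ e^(−kt)  ⇒  t = ln(C₀/C) / k
t = ln(54.9/3.43) / 0.01678 = 2.773 / 0.01678 ≈ 165 hours

165 hours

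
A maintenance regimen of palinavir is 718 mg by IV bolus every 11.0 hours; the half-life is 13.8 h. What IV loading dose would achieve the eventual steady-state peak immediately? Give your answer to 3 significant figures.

1690 mg

k = ln 2 / 13.8 = 0.05023 h⁻¹
Accumulation ratio R = 1 / (1 − e^(−kτ)) = 1 / (1 − e^(−0.05023×11.0)) = 1 / (1 − 0.5755) = 2.356
Loading dose = maintenance dose × R = 718 × 2.356 ≈ 1690 mg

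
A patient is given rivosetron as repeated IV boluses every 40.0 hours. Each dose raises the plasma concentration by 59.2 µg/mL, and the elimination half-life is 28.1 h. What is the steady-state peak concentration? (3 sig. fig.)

94.4 µg/mL

k = ln 2 / 28.1 = 0.02467 h⁻¹
Fraction remaining after one interval: e^(−kτ) = e^(−0.02467 × 40.0) = 0.3728
R = 1 / (1 − 0.3728) = 1.594
Css,max = 59.2 × 1.594 ≈ 94.4 µg/mL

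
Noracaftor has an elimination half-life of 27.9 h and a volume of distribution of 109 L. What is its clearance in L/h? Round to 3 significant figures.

k = ln 2 / t½ = ln 2 / 27.9 = 0.02484 h⁻¹
CL = k · V = 0.02484 × 109 ≈ 2.71 L/h

2.71 L/h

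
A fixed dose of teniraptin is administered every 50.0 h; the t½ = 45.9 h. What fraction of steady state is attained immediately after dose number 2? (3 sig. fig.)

k = ln 2 / 45.9 = 0.01510 h⁻¹
f_n = 1 − e^(−nkτ) = 1 − e^(−2 × 0.01510 × 50.0) = 1 − e^(−1.510) = 1 − 0.2209 ≈ 0.779

0.779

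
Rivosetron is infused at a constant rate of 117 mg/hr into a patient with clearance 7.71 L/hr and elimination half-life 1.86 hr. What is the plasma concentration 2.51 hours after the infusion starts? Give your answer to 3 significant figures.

9.22 µg/mL

Css = rate / CL = 117 / 7.71 = 15.18 µg/mL
k = ln 2 / 1.86 = 0.3727 hr⁻¹
C(t) = Css (1 − e^(−kt)) = 15.18 × (1 − e^(−0.9354)) = 15.18 × 0.6076 ≈ 9.22 µg/mL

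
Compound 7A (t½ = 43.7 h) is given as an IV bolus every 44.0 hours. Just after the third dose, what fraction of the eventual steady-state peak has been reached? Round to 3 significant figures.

k = ln 2 / 43.7 = 0.01586 h⁻¹
f_n = 1 − e^(−nkτ) = 1 − e^(−3 × 0.01586 × 44.0) = 1 − e^(−2.094) = 1 − 0.1232 ≈ 0.877

0.877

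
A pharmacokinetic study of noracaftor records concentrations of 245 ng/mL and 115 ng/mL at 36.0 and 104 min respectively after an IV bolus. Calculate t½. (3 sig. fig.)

62.3 minutes

k = ln(C₁/C₂) / (t₂ − t₁) = ln(245/115) / (104 − 36.0)
  = 0.7563 / 68.00 = 0.01112 min⁻¹
t½ = ln 2 / k = ln 2 / 0.01112 ≈ 62.3 minutes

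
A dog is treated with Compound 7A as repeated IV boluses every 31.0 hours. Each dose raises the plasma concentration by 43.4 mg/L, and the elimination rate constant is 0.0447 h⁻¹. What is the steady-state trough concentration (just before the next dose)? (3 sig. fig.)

14.5 mg/L

Fraction remaining after one interval: e^(−kτ) = e^(−0.04470 × 31.0) = 0.2501
R = 1 / (1 − 0.2501) = 1.334
Css,max = 43.4 × 1.334 = 57.88 mg/L
Css,min = Css,max × e^(−kτ) = 57.88 × 0.2501 ≈ 14.5 mg/L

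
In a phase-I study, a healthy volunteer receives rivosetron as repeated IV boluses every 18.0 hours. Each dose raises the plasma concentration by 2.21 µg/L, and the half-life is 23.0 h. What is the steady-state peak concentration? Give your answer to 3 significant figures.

5.28 µg/L

k = ln 2 / 23.0 = 0.03014 h⁻¹
Fraction remaining after one interval: e^(−kτ) = e^(−0.03014 × 18.0) = 0.5813
R = 1 / (1 − 0.5813) = 2.388
Css,max = 2.21 × 2.388 ≈ 5.28 µg/L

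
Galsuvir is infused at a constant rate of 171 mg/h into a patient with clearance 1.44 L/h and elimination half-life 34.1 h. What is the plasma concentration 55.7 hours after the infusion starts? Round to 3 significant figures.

80.5 mg/L

Css = rate / CL = 171 / 1.44 = 118.8 mg/L
k = ln 2 / 34.1 = 0.02033 h⁻¹
C(t) = Css (1 − e^(−kt)) = 118.8 × (1 − e^(−1.132)) = 118.8 × 0.6777 ≈ 80.5 mg/L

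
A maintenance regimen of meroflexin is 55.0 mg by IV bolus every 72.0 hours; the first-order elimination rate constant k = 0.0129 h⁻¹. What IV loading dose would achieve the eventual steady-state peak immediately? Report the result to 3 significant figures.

Accumulation ratio R = 1 / (1 − e^(−kτ)) = 1 / (1 − e^(−0.01290×72.0)) = 1 / (1 − 0.3950) = 1.653
Loading dose = maintenance dose × R = 55.0 × 1.653 ≈ 90.9 mg

90.9 mg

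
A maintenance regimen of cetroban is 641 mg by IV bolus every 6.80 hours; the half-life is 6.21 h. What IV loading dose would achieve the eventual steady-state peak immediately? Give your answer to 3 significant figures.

k = ln 2 / 6.21 = 0.1116 h⁻¹
Accumulation ratio R = 1 / (1 − e^(−kτ)) = 1 / (1 − e^(−0.1116×6.80)) = 1 / (1 − 0.4681) = 1.880
Loading dose = maintenance dose × R = 641 × 1.880 ≈ 1210 mg

1210 mg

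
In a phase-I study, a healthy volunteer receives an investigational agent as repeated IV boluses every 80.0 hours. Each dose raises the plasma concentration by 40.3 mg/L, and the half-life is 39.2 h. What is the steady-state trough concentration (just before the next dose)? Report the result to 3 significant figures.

12.9 mg/L

k = ln 2 / 39.2 = 0.01768 h⁻¹
Fraction remaining after one interval: e^(−kτ) = e^(−0.01768 × 80.0) = 0.2430
R = 1 / (1 − 0.2430) = 1.321
Css,max = 40.3 × 1.321 = 53.24 mg/L
Css,min = Css,max × e^(−kτ) = 53.24 × 0.2430 ≈ 12.9 mg/L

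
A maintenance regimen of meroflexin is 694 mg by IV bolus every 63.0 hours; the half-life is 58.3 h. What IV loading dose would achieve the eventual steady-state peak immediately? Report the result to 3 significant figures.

k = ln 2 / 58.3 = 0.01189 h⁻¹
Accumulation ratio R = 1 / (1 − e^(−kτ)) = 1 / (1 − e^(−0.01189×63.0)) = 1 / (1 − 0.4728) = 1.897
Loading dose = maintenance dose × R = 694 × 1.897 ≈ 1320 mg

1320 mg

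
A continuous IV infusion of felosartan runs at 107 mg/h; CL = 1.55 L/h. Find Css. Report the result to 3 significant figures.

Css = infusion rate / CL = 107 / 1.55 ≈ 69.0 µg/mL

69.0 µg/mL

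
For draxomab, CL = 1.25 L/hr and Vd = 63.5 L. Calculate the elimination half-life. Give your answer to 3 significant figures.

k = CL / V = 1.25 / 63.5 = 0.01969 hr⁻¹
t½ = ln 2 / k = ln 2 / 0.01969 ≈ 35.2 hours

35.2 hours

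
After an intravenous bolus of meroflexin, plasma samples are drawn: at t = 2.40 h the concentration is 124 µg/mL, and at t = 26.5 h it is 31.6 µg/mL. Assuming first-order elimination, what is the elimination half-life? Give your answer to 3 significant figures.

k = ln(C₁/C₂) / (t₂ − t₁) = ln(124/31.6) / (26.5 − 2.40)
  = 1.367 / 24.10 = 0.05673 h⁻¹
t½ = ln 2 / k = ln 2 / 0.05673 ≈ 12.2 hours

12.2 hours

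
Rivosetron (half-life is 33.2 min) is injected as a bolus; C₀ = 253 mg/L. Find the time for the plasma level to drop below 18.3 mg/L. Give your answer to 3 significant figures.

126 minutes

k = ln 2 / 33.2 = 0.02088 min⁻¹
C(t) = C₀ e^(−kt)  ⇒  t = ln(C₀/C) / k
t = ln(253/18.3) / 0.02088 = 2.626 / 0.02088 ≈ 126 minutes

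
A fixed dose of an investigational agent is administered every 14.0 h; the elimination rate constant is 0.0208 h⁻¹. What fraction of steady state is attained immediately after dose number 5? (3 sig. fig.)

f_n = 1 − e^(−nkτ) = 1 − e^(−5 × 0.02080 × 14.0) = 1 − e^(−1.456) = 1 − 0.2332 ≈ 0.767

0.767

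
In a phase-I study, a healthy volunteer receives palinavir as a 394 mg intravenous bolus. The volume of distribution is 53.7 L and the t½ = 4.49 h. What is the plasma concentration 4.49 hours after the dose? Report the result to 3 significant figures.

C₀ = dose / V = 394 / 53.7 = 7.337 µg/mL
k = ln 2 / 4.49 = 0.1544 h⁻¹
C(t) = C₀ e^(−kt) = 7.337 × e^(−0.1544 × 4.49) = 7.337 × e^(−0.6931) = 7.337 × 0.5000 ≈ 3.67 µg/mL

3.67 µg/mL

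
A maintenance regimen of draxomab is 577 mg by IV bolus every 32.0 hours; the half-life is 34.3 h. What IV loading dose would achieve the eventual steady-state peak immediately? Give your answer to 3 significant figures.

1210 mg

k = ln 2 / 34.3 = 0.02021 h⁻¹
Accumulation ratio R = 1 / (1 − e^(−kτ)) = 1 / (1 − e^(−0.02021×32.0)) = 1 / (1 − 0.5238) = 2.100
Loading dose = maintenance dose × R = 577 × 2.100 ≈ 1210 mg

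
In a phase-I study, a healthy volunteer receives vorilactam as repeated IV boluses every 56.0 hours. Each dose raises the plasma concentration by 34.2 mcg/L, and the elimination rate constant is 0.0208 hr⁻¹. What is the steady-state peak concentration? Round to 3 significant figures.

49.7 mcg/L

Fraction remaining after one interval: e^(−kτ) = e^(−0.02080 × 56.0) = 0.3120
R = 1 / (1 − 0.3120) = 1.453
Css,max = 34.2 × 1.453 ≈ 49.7 mcg/L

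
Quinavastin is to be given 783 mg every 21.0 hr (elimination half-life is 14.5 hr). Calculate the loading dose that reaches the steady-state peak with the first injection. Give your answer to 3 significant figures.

1240 mg

k = ln 2 / 14.5 = 0.04780 hr⁻¹
Accumulation ratio R = 1 / (1 − e^(−kτ)) = 1 / (1 − e^(−0.04780×21.0)) = 1 / (1 − 0.3665) = 1.578
Loading dose = maintenance dose × R = 783 × 1.578 ≈ 1240 mg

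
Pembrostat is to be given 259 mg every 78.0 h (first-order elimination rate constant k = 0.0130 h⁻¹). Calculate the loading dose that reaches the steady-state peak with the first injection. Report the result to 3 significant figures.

406 mg

Accumulation ratio R = 1 / (1 − e^(−kτ)) = 1 / (1 − e^(−0.01300×78.0)) = 1 / (1 − 0.3628) = 1.569
Loading dose = maintenance dose × R = 259 × 1.569 ≈ 406 mg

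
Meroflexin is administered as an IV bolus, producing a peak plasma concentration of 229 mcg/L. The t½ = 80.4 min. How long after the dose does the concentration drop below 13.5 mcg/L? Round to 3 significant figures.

k = ln 2 / 80.4 = 0.008621 min⁻¹
C(t) = C₀ e^(−kt)  ⇒  t = ln(C₀/C) / k
t = ln(229/13.5) / 0.008621 = 2.831 / 0.008621 ≈ 328 minutes

328 minutes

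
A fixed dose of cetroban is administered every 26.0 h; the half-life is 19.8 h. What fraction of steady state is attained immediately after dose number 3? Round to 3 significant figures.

0.935

k = ln 2 / 19.8 = 0.03501 h⁻¹
f_n = 1 − e^(−nkτ) = 1 − e^(−3 × 0.03501 × 26.0) = 1 − e^(−2.731) = 1 − 0.06518 ≈ 0.935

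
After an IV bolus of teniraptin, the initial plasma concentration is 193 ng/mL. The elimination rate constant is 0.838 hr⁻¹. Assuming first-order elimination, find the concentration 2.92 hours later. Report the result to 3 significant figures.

C(t) = C₀ e^(−kt) = 193 × e^(−0.8380 × 2.92) = 193 × e^(−2.447) = 193 × 0.08656 ≈ 16.7 ng/mL

16.7 ng/mL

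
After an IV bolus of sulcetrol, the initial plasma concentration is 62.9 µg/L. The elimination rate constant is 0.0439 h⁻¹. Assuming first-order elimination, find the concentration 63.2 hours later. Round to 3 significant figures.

C(t) = C₀ e^(−kt) = 62.9 × e^(−0.04390 × 63.2) = 62.9 × e^(−2.774) = 62.9 × 0.06238 ≈ 3.92 µg/L

3.92 µg/L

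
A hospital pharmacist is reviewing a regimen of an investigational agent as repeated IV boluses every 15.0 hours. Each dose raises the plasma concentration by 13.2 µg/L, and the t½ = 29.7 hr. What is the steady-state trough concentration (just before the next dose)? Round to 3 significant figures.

31.5 µg/L

k = ln 2 / 29.7 = 0.02334 hr⁻¹
Fraction remaining after one interval: e^(−kτ) = e^(−0.02334 × 15.0) = 0.7046
R = 1 / (1 − 0.7046) = 3.386
Css,max = 13.2 × 3.386 = 44.69 µg/L
Css,min = Css,max × e^(−kτ) = 44.69 × 0.7046 ≈ 31.5 µg/L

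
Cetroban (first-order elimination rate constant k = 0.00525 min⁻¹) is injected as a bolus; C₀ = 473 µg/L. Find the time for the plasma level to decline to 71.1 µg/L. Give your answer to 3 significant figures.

C(t) = C₀ e^(−kt)  ⇒  t = ln(C₀/C) / k
t = ln(473/71.1) / 0.005250 = 1.895 / 0.005250 ≈ 361 minutes

361 minutes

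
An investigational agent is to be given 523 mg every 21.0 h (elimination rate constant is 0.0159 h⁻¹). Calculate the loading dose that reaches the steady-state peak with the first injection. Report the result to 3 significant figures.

Accumulation ratio R = 1 / (1 − e^(−kτ)) = 1 / (1 − e^(−0.01590×21.0)) = 1 / (1 − 0.7161) = 3.523
Loading dose = maintenance dose × R = 523 × 3.523 ≈ 1840 mg

1840 mg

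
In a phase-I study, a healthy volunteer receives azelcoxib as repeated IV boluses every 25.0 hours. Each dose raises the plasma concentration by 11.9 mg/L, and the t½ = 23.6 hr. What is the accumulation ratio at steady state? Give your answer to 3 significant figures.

1.92

k = ln 2 / 23.6 = 0.02937 hr⁻¹
Fraction remaining after one interval: e^(−kτ) = e^(−0.02937 × 25.0) = 0.4799
R = 1 / (1 − 0.4799) = 1 / 0.5201 ≈ 1.92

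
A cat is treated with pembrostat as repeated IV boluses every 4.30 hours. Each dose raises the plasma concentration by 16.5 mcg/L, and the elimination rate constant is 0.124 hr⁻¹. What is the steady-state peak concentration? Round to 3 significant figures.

39.9 mcg/L

Fraction remaining after one interval: e^(−kτ) = e^(−0.1240 × 4.30) = 0.5867
R = 1 / (1 − 0.5867) = 2.420
Css,max = 16.5 × 2.420 ≈ 39.9 mcg/L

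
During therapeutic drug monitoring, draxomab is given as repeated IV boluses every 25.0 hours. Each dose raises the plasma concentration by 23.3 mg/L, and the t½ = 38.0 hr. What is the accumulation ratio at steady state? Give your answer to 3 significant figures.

k = ln 2 / 38.0 = 0.01824 hr⁻¹
Fraction remaining after one interval: e^(−kτ) = e^(−0.01824 × 25.0) = 0.6338
R = 1 / (1 − 0.6338) = 1 / 0.3662 ≈ 2.73

2.73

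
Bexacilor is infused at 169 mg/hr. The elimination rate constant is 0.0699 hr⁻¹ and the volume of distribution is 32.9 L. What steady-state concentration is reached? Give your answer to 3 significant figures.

CL = k · V = 0.0699 × 32.9 = 2.300 L/hr
Css = rate / CL = 169 / 2.300 ≈ 73.5 µg/mL

73.5 µg/mL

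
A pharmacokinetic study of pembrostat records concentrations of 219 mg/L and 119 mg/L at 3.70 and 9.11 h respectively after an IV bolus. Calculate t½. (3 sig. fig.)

6.15 hours

k = ln(C₁/C₂) / (t₂ − t₁) = ln(219/119) / (9.11 − 3.70)
  = 0.6099 / 5.410 = 0.1127 h⁻¹
t½ = ln 2 / k = ln 2 / 0.1127 ≈ 6.15 hours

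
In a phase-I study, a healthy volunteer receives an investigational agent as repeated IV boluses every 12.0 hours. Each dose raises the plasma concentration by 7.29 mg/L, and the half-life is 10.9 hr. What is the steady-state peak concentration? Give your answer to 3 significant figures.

13.7 mg/L

k = ln 2 / 10.9 = 0.06359 hr⁻¹
Fraction remaining after one interval: e^(−kτ) = e^(−0.06359 × 12.0) = 0.4662
R = 1 / (1 − 0.4662) = 1.873
Css,max = 7.29 × 1.873 ≈ 13.7 mg/L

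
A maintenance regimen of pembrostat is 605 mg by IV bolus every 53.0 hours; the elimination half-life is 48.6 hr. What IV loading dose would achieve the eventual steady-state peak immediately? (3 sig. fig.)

1140 mg

k = ln 2 / 48.6 = 0.01426 hr⁻¹
Accumulation ratio R = 1 / (1 − e^(−kτ)) = 1 / (1 − e^(−0.01426×53.0)) = 1 / (1 − 0.4696) = 1.885
Loading dose = maintenance dose × R = 605 × 1.885 ≈ 1140 mg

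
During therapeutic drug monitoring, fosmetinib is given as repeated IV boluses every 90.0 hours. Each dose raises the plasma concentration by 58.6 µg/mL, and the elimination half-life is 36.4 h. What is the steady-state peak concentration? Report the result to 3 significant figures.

71.5 µg/mL

k = ln 2 / 36.4 = 0.01904 h⁻¹
Fraction remaining after one interval: e^(−kτ) = e^(−0.01904 × 90.0) = 0.1802
R = 1 / (1 − 0.1802) = 1.220
Css,max = 58.6 × 1.220 ≈ 71.5 µg/mL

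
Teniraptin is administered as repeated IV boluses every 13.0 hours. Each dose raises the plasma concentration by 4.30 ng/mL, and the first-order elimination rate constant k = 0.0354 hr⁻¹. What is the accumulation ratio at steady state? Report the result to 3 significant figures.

2.71

Fraction remaining after one interval: e^(−kτ) = e^(−0.03540 × 13.0) = 0.6312
R = 1 / (1 − 0.6312) = 1 / 0.3688 ≈ 2.71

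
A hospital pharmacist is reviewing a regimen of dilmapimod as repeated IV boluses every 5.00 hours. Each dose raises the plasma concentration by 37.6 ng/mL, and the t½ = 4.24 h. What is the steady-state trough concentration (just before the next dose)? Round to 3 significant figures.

29.7 ng/mL

k = ln 2 / 4.24 = 0.1635 h⁻¹
Fraction remaining after one interval: e^(−kτ) = e^(−0.1635 × 5.00) = 0.4416
R = 1 / (1 − 0.4416) = 1.791
Css,max = 37.6 × 1.791 = 67.33 ng/mL
Css,min = Css,max × e^(−kτ) = 67.33 × 0.4416 ≈ 29.7 ng/mL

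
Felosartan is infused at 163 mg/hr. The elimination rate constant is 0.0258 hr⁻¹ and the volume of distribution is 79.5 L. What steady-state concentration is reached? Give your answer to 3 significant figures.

CL = k · V = 0.0258 × 79.5 = 2.051 L/hr
Css = rate / CL = 163 / 2.051 ≈ 79.5 µg/mL

79.5 µg/mL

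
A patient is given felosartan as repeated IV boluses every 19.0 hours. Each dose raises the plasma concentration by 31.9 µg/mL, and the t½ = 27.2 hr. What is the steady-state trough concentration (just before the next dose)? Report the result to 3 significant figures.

51.2 µg/mL

k = ln 2 / 27.2 = 0.02548 hr⁻¹
Fraction remaining after one interval: e^(−kτ) = e^(−0.02548 × 19.0) = 0.6162
R = 1 / (1 − 0.6162) = 2.606
Css,max = 31.9 × 2.606 = 83.12 µg/mL
Css,min = Css,max × e^(−kτ) = 83.12 × 0.6162 ≈ 51.2 µg/mL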